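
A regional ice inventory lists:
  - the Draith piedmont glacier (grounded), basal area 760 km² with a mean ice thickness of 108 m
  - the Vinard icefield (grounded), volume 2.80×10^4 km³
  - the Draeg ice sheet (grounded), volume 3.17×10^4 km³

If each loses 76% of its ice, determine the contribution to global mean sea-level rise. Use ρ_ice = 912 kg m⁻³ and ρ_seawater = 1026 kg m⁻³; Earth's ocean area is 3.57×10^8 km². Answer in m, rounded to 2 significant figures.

Draith: ice volume = 760 km² × 108 m = 82.08 km³; 0.76 × 82.08 × (912/1026) = 55.45 km³ of water.
Vinard: 0.76 × 2.80×10^4 km³ × (912/1026) = 1.892×10^4 km³ of water.
Draeg: 0.76 × 3.17×10^4 km³ × (912/1026) = 2.142×10^4 km³ of water.
Total added water ≈ 4.039×10^13 m³ over 3.57×10^14 m² → Δh = 0.113 m.

≈ 0.11 m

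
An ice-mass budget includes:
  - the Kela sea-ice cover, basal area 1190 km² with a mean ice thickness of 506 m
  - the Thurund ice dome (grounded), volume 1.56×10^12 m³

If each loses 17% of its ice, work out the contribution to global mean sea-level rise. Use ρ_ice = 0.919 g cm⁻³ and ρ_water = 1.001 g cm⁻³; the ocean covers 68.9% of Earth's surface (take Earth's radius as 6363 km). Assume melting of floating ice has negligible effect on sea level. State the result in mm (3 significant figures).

The Kela sea-ice cover is floating and already displaces its own weight of water, so its melt adds essentially nothing to sea level.
Thurund: 0.17 × 1.56×10^12 m³ × (919/1001) = 2.435×10^11 m³ of water.
Total added water ≈ 2.435×10^11 m³ over 3.51×10^14 m² → Δh = 6.95×10^-4 m = 0.695 mm.

≈ 0.695 mm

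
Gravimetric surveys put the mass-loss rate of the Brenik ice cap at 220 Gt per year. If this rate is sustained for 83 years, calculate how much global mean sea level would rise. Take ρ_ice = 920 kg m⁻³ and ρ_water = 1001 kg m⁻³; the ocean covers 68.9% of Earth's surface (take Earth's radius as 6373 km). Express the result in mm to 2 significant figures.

≈ 52 mm

Total mass lost = 220 Gt/yr × 83 yr = 1.826×10^4 Gt = 1.826×10^16 kg.
ρ_w = 1001 kg m⁻³, so water volume = 1.826×10^16 / 1001 = 1.824×10^13 m³.
Δh = 1.824×10^13 / 3.52×10^14 = 0.0519 m = 52 mm.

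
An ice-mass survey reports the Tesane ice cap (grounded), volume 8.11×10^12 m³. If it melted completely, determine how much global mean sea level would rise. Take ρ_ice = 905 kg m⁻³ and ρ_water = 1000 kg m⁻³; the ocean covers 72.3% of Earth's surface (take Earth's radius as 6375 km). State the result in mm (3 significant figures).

≈ 19.9 mm

Tesane: 8.11×10^12 m³ × (905/1000) = 7.340×10^12 m³ of water.
Spread over 3.69×10^14 m² of ocean, Δh = 7.340×10^12 / 3.69×10^14 = 0.0199 m = 19.9 mm.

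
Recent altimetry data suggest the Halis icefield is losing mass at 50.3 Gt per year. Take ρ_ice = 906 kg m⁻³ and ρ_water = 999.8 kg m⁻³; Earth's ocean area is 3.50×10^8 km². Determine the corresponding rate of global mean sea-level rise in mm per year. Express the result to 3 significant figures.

≈ 0.144 mm/yr

ρ_w = 999.8 kg m⁻³. Annual water volume added = 50.3 Gt / ρ_w = 5.030×10^13 kg / 999.8 kg m⁻³ = 5.031×10^10 m³.
Δh per year = 5.031×10^10 / 3.50×10^14 = 1.44×10^-4 m = 0.144 mm.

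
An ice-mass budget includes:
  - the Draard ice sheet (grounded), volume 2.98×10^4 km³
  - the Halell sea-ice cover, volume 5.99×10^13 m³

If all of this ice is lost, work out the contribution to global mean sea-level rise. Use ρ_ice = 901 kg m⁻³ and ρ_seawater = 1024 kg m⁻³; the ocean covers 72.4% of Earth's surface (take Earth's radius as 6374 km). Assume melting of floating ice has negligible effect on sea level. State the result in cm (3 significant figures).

Draard: 2.98×10^4 km³ × (901/1024) = 2.622×10^4 km³ of water.
The Halell sea-ice cover is floating and already displaces its own weight of water, so its melt adds essentially nothing to sea level.
Total added water ≈ 2.622×10^13 m³ over 3.70×10^14 m² → Δh = 0.0709 m = 7.09 cm.

≈ 7.09 cm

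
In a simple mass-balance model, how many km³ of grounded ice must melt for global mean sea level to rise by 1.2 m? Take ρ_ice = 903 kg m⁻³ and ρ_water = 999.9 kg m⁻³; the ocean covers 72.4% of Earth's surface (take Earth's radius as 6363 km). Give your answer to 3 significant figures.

Required water volume = Δh × A = 1.2 m × 3.68×10^14 m² = 4.420×10^14 m³ = 4.420×10^5 km³.
Ice volume = water volume × ρ_w/ρ_ice = 4.420×10^5 × 999.9/903 = 4.89×10^5 km³.

≈ 4.89×10^5 km³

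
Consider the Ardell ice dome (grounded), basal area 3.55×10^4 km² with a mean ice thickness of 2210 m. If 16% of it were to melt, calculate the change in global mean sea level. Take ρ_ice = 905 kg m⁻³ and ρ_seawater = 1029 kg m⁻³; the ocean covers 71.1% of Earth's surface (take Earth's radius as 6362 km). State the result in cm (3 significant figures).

≈ 3.05 cm

Ardell: ice volume = 3.55×10^4 km² × 2210 m = 7.846×10^4 km³; 0.16 × 7.846×10^4 × (905/1029) = 1.104×10^4 km³ of water.
Spread over 3.62×10^14 m² of ocean, Δh = 1.104×10^13 / 3.62×10^14 = 0.0305 m = 3.05 cm.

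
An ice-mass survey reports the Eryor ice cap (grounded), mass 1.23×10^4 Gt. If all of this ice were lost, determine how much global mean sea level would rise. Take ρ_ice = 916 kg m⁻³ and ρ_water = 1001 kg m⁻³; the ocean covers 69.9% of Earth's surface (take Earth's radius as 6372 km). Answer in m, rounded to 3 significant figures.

Eryor: 1.23×10^4 Gt = 1.230×10^16 kg; dividing by ρ_w = 1001 kg m⁻³ gives 1.229×10^13 m³ of water.
Spread over 3.57×10^14 m² of ocean, Δh = 1.229×10^13 / 3.57×10^14 = 0.0345 m.

≈ 0.0345 m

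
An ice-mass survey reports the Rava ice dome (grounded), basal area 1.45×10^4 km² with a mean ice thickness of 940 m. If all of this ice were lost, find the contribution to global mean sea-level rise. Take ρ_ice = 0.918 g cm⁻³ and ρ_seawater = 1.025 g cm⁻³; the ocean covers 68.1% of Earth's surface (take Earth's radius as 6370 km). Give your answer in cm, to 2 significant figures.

Rava: ice volume = 1.45×10^4 km² × 940 m = 1.363×10^4 km³; 1.363×10^4 × (918/1025) = 1.221×10^4 km³ of water.
Spread over 3.47×10^14 m² of ocean, Δh = 1.221×10^13 / 3.47×10^14 = 0.0352 m = 3.5 cm.

≈ 3.5 cm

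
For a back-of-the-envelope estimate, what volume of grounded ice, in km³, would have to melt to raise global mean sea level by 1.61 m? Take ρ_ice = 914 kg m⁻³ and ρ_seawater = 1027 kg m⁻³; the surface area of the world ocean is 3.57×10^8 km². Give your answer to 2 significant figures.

≈ 6.5×10^5 km³

Required water volume = Δh × A = 1.61 m × 3.57×10^14 m² = 5.748×10^14 m³ = 5.748×10^5 km³.
Ice volume = water volume × ρ_w/ρ_ice = 5.748×10^5 × 1027/914 = 6.5×10^5 km³.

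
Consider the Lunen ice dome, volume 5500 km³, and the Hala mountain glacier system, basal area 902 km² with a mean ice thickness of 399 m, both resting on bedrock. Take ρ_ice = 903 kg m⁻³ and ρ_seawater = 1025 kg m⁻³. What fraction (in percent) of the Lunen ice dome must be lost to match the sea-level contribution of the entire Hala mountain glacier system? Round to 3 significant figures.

Equal sea-level rise means equal mass of meltwater, i.e. equal mass of ice lost.
Ice mass of Hala: 3.250×10^14 kg; ice mass of Lunen: 4.966×10^15 kg.
Fraction required = 3.250×10^14 / 4.966×10^15 = 0.0654 → 6.54 %.

≈ 6.54 %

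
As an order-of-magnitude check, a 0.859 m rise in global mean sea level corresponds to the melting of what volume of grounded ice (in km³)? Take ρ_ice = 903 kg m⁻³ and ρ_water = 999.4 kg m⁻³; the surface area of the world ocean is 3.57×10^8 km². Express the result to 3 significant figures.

≈ 3.39×10^5 km³

Required water volume = Δh × A = 0.859 m × 3.57×10^14 m² = 3.067×10^14 m³ = 3.067×10^5 km³.
Ice volume = water volume × ρ_w/ρ_ice = 3.067×10^5 × 999.4/903 = 3.39×10^5 km³.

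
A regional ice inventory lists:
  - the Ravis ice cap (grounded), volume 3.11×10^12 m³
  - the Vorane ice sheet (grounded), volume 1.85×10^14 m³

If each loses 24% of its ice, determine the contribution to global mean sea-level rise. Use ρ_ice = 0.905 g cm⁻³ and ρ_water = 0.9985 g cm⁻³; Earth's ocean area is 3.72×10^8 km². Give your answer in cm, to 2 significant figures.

Ravis: 0.24 × 3.11×10^12 m³ × (905/998.5) = 6.765×10^11 m³ of water.
Vorane: 0.24 × 1.85×10^14 m³ × (905/998.5) = 4.024×10^13 m³ of water.
Total added water ≈ 4.092×10^13 m³ over 3.72×10^14 m² → Δh = 0.110 m = 11 cm.

≈ 11 cm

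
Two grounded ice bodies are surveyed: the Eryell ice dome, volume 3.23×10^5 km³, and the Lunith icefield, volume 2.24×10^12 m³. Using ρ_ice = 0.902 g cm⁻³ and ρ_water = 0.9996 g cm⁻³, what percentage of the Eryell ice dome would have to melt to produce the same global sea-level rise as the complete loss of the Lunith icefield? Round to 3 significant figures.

≈ 0.693 %

Equal sea-level rise means equal mass of meltwater, i.e. equal mass of ice lost.
Ice mass of Lunith: 2.020×10^15 kg; ice mass of Eryell: 2.913×10^17 kg.
Fraction required = 2.020×10^15 / 2.913×10^17 = 6.93×10^-3 → 0.693 %.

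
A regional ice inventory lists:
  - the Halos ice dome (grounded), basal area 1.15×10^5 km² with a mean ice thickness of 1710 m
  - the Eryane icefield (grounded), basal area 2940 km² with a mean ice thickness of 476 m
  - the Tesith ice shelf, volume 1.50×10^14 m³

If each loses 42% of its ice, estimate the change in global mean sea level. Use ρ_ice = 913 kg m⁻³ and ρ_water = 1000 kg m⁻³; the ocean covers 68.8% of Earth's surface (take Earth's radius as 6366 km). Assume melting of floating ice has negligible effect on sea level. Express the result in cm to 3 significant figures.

≈ 21.7 cm

Halos: ice volume = 1.15×10^5 km² × 1710 m = 1.966×10^5 km³; 0.42 × 1.966×10^5 × (913/1000) = 7.541×10^4 km³ of water.
Eryane: ice volume = 2940 km² × 476 m = 1399 km³; 0.42 × 1399 × (913/1000) = 536.6 km³ of water.
The Tesith ice shelf is floating and already displaces its own weight of water, so its melt adds essentially nothing to sea level.
Total added water ≈ 7.594×10^13 m³ over 3.50×10^14 m² → Δh = 0.217 m = 21.7 cm.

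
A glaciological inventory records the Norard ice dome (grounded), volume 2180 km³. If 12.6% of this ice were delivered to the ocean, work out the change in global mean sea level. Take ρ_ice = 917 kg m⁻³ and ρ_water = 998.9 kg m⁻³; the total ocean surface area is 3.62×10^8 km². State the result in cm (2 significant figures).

≈ 0.070 cm

Norard: 0.126 × 2180 km³ × (917/998.9) = 252.2 km³ of water.
Spread over 3.62×10^14 m² of ocean, Δh = 2.522×10^11 / 3.62×10^14 = 6.97×10^-4 m = 0.070 cm.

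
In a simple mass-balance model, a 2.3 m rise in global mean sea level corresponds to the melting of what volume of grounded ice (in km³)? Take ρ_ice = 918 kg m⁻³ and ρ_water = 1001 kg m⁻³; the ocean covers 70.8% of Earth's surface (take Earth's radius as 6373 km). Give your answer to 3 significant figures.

Required water volume = Δh × A = 2.3 m × 3.61×10^14 m² = 8.311×10^14 m³ = 8.311×10^5 km³.
Ice volume = water volume × ρ_w/ρ_ice = 8.311×10^5 × 1001/918 = 9.06×10^5 km³.

≈ 9.06×10^5 km³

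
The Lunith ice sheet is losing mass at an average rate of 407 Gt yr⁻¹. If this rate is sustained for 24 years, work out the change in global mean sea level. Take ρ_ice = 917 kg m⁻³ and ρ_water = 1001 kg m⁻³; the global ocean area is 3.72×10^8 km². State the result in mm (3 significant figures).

≈ 26.2 mm

Total mass lost = 407 Gt/yr × 24 yr = 9768 Gt = 9.768×10^15 kg.
ρ_w = 1001 kg m⁻³, so water volume = 9.768×10^15 / 1001 = 9.758×10^12 m³.
Δh = 9.758×10^12 / 3.72×10^14 = 0.0262 m = 26.2 mm.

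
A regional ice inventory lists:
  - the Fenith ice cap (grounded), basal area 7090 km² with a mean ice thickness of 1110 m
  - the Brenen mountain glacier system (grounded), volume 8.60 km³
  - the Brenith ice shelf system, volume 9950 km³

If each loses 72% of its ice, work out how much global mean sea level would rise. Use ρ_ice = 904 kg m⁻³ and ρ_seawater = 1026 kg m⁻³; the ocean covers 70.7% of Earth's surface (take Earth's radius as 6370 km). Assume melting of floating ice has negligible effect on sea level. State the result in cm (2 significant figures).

≈ 1.4 cm

Fenith: ice volume = 7090 km² × 1110 m = 7870 km³; 0.72 × 7870 × (904/1026) = 4993 km³ of water.
Brenen: 0.72 × 8.60 km³ × (904/1026) = 5.456 km³ of water.
The Brenith ice shelf system is floating and already displaces its own weight of water, so its melt adds essentially nothing to sea level.
Total added water ≈ 4.998×10^12 m³ over 3.61×10^14 m² → Δh = 0.0139 m = 1.4 cm.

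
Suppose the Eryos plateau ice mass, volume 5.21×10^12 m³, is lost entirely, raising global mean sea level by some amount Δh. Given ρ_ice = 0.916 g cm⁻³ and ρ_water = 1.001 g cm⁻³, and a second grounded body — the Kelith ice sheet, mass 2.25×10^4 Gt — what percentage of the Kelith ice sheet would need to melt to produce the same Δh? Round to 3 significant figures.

≈ 21.2 %

Equal sea-level rise means equal mass of meltwater, i.e. equal mass of ice lost.
Ice mass of Eryos: 4.772×10^15 kg; ice mass of Kelith: 2.250×10^16 kg.
Fraction required = 4.772×10^15 / 2.250×10^16 = 0.212 → 21.2 %.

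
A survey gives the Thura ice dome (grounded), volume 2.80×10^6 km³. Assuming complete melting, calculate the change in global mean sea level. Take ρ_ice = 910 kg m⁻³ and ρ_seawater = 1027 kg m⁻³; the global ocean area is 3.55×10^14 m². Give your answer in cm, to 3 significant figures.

Thura: 2.80×10^6 km³ × (910/1027) = 2.481×10^6 km³ of water.
Spread over 3.55×10^14 m² of ocean, Δh = 2.481×10^15 / 3.55×10^14 = 6.99 m = 699 cm.

≈ 699 cm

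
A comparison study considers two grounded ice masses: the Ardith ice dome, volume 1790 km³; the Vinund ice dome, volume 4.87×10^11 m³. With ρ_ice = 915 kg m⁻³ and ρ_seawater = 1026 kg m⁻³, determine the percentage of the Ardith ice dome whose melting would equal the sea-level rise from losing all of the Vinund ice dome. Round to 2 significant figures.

Equal sea-level rise means equal mass of meltwater, i.e. equal mass of ice lost.
Ice mass of Vinund: 4.456×10^14 kg; ice mass of Ardith: 1.638×10^15 kg.
Fraction required = 4.456×10^14 / 1.638×10^15 = 0.272 → 27 %.

≈ 27 %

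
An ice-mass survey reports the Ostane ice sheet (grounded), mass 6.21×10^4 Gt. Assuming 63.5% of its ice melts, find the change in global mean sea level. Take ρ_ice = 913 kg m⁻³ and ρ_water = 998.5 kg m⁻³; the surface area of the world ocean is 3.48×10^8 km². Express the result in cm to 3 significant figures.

Ostane: 0.635 × 6.21×10^4 Gt = 3.943×10^16 kg; dividing by ρ_w = 998.5 kg m⁻³ gives 3.949×10^13 m³ of water.
Spread over 3.48×10^14 m² of ocean, Δh = 3.949×10^13 / 3.48×10^14 = 0.113 m = 11.3 cm.

≈ 11.3 cm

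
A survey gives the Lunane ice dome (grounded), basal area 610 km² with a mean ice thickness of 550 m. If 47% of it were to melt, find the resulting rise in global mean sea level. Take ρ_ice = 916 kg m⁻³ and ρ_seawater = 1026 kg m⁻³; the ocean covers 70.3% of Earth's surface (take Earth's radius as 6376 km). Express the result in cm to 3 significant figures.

Lunane: ice volume = 610 km² × 550 m = 335.5 km³; 0.47 × 335.5 × (916/1026) = 140.8 km³ of water.
Spread over 3.59×10^14 m² of ocean, Δh = 1.408×10^11 / 3.59×10^14 = 3.92×10^-4 m = 0.0392 cm.

≈ 0.0392 cm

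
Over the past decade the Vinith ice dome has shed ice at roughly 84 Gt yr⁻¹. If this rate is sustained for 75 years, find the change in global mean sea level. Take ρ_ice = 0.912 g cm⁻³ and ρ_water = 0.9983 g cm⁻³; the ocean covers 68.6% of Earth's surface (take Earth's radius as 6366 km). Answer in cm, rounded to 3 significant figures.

Total mass lost = 84 Gt/yr × 75 yr = 6300 Gt = 6.300×10^15 kg.
ρ_w = 0.9983 g cm⁻³ = 998.3 kg m⁻³, so water volume = 6.300×10^15 / 998.3 = 6.311×10^12 m³.
Δh = 6.311×10^12 / 3.49×10^14 = 0.0181 m = 1.81 cm.

≈ 1.81 cm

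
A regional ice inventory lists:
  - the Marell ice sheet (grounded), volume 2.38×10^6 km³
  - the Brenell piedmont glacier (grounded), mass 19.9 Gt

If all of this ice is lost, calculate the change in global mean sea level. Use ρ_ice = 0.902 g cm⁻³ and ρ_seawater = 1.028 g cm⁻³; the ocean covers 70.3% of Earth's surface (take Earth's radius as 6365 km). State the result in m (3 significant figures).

Marell: 2.38×10^6 km³ × (902/1028) = 2.088×10^6 km³ of water.
Brenell: 19.9 Gt = 1.990×10^13 kg; dividing by ρ_w = 1.028 g cm⁻³ = 1028 kg m⁻³ gives 1.936×10^10 m³ of water.
Total added water ≈ 2.088×10^15 m³ over 3.58×10^14 m² → Δh = 5.83 m.

≈ 5.83 m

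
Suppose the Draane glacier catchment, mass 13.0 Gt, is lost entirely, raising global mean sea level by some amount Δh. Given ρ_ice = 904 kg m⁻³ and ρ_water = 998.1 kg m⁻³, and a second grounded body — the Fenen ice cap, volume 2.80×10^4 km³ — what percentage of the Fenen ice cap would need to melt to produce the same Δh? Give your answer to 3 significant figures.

Equal sea-level rise means equal mass of meltwater, i.e. equal mass of ice lost.
Ice mass of Draane: 1.300×10^13 kg; ice mass of Fenen: 2.531×10^16 kg.
Fraction required = 1.300×10^13 / 2.531×10^16 = 5.14×10^-4 → 0.0514 %.

≈ 0.0514 %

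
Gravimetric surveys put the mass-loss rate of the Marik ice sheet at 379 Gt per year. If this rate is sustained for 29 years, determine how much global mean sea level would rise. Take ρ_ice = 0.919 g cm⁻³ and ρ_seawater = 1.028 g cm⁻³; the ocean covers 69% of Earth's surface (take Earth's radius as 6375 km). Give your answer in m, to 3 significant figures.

≈ 0.0303 m

Total mass lost = 379 Gt/yr × 29 yr = 1.099×10^4 Gt = 1.099×10^16 kg.
ρ_w = 1.028 g cm⁻³ = 1028 kg m⁻³, so water volume = 1.099×10^16 / 1028 = 1.069×10^13 m³.
Δh = 1.069×10^13 / 3.52×10^14 = 0.0303 m.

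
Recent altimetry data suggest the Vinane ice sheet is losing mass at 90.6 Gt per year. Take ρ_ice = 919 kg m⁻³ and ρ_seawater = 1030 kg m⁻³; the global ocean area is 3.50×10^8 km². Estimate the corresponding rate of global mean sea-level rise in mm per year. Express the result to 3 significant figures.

≈ 0.251 mm/yr

ρ_w = 1030 kg m⁻³. Annual water volume added = 90.6 Gt / ρ_w = 9.060×10^13 kg / 1030 kg m⁻³ = 8.796×10^10 m³.
Δh per year = 8.796×10^10 / 3.50×10^14 = 2.51×10^-4 m = 0.251 mm.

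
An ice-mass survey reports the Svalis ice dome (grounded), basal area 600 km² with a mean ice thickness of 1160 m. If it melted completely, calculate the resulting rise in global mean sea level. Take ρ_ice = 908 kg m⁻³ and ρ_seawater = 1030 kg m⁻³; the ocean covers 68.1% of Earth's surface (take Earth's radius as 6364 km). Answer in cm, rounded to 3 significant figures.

Svalis: ice volume = 600 km² × 1160 m = 696.0 km³; 696.0 × (908/1030) = 613.6 km³ of water.
Spread over 3.47×10^14 m² of ocean, Δh = 6.136×10^11 / 3.47×10^14 = 1.77×10^-3 m = 0.177 cm.

≈ 0.177 cm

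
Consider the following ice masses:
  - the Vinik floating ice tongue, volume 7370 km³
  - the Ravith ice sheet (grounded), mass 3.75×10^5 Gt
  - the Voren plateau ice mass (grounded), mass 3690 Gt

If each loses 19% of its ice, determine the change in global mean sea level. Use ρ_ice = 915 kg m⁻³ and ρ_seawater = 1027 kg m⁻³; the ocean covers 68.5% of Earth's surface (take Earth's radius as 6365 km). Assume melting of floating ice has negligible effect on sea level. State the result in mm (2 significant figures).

The Vinik floating ice tongue is floating and already displaces its own weight of water, so its melt adds essentially nothing to sea level.
Ravith: 0.19 × 3.75×10^5 Gt = 7.125×10^16 kg; dividing by ρ_w = 1027 kg m⁻³ gives 6.938×10^13 m³ of water.
Voren: 0.19 × 3690 Gt = 7.011×10^14 kg; dividing by ρ_w = 1027 kg m⁻³ gives 6.827×10^11 m³ of water.
Total added water ≈ 7.006×10^13 m³ over 3.49×10^14 m² → Δh = 0.201 m = 200 mm.

≈ 200 mm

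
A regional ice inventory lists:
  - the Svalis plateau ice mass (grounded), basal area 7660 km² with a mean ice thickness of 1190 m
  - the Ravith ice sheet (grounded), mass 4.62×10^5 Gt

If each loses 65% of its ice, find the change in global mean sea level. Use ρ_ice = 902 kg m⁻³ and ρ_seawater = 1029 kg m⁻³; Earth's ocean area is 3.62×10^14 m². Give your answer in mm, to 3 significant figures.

Svalis: ice volume = 7660 km² × 1190 m = 9115 km³; 0.65 × 9115 × (902/1029) = 5194 km³ of water.
Ravith: 0.65 × 4.62×10^5 Gt = 3.003×10^17 kg; dividing by ρ_w = 1029 kg m⁻³ gives 2.918×10^14 m³ of water.
Total added water ≈ 2.970×10^14 m³ over 3.62×10^14 m² → Δh = 0.821 m = 821 mm.

≈ 821 mm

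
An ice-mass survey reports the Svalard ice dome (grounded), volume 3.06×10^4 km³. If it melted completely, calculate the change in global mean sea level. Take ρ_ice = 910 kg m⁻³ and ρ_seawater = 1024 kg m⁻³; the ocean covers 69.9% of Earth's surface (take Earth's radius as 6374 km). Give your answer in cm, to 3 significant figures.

Svalard: 3.06×10^4 km³ × (910/1024) = 2.719×10^4 km³ of water.
Spread over 3.57×10^14 m² of ocean, Δh = 2.719×10^13 / 3.57×10^14 = 0.0762 m = 7.62 cm.

≈ 7.62 cm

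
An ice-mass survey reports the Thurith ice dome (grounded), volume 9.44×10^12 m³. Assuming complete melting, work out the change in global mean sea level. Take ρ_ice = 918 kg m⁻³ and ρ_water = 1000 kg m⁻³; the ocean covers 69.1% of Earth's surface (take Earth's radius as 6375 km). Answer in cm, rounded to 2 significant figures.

≈ 2.5 cm

Thurith: 9.44×10^12 m³ × (918/1000) = 8.666×10^12 m³ of water.
Spread over 3.53×10^14 m² of ocean, Δh = 8.666×10^12 / 3.53×10^14 = 0.0246 m = 2.5 cm.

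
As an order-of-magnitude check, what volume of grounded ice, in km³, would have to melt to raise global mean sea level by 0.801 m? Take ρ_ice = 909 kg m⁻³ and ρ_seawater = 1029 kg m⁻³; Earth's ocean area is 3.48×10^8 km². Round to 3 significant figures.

≈ 3.16×10^5 km³

Required water volume = Δh × A = 0.801 m × 3.48×10^14 m² = 2.787×10^14 m³ = 2.787×10^5 km³.
Ice volume = water volume × ρ_w/ρ_ice = 2.787×10^5 × 1029/909 = 3.16×10^5 km³.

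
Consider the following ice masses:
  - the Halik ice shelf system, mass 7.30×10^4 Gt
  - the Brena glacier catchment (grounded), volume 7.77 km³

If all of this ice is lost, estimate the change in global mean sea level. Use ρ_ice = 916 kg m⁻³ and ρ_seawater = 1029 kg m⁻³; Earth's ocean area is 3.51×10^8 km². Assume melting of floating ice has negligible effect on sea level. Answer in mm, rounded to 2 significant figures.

The Halik ice shelf system is floating and already displaces its own weight of water, so its melt adds essentially nothing to sea level.
Brena: 7.77 km³ × (916/1029) = 6.917 km³ of water.
Total added water ≈ 6.917×10^9 m³ over 3.51×10^14 m² → Δh = 1.97×10^-5 m = 0.020 mm.

≈ 0.020 mm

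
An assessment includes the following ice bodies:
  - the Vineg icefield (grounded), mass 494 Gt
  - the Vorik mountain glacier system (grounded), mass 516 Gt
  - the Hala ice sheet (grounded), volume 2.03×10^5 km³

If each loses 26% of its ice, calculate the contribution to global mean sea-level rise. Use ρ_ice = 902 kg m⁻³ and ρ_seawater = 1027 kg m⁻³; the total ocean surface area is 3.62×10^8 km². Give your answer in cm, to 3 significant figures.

Vineg: 0.26 × 494 Gt = 1.284×10^14 kg; dividing by ρ_w = 1027 kg m⁻³ gives 1.251×10^11 m³ of water.
Vorik: 0.26 × 516 Gt = 1.342×10^14 kg; dividing by ρ_w = 1027 kg m⁻³ gives 1.306×10^11 m³ of water.
Hala: 0.26 × 2.03×10^5 km³ × (902/1027) = 4.636×10^4 km³ of water.
Total added water ≈ 4.661×10^13 m³ over 3.62×10^14 m² → Δh = 0.129 m = 12.9 cm.

≈ 12.9 cm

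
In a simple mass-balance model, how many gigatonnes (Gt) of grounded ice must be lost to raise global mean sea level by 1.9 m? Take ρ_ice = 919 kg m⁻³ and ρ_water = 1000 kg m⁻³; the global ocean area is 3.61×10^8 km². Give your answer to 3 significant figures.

≈ 6.86×10^5 Gt

Required water volume = Δh × A = 1.9 m × 3.61×10^14 m² = 6.859×10^14 m³.
ρ_w = 1000 kg m⁻³, so the mass of water = 6.859×10^14 m³ × 1000 kg m⁻³ = 6.859×10^17 kg = 6.86×10^5 Gt (and the same mass of ice, by conservation).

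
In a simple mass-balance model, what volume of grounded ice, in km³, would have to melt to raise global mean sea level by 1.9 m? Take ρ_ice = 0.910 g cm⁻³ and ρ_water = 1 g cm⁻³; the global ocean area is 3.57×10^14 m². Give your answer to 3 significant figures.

Required water volume = Δh × A = 1.9 m × 3.57×10^14 m² = 6.783×10^14 m³ = 6.783×10^5 km³.
Ice volume = water volume × ρ_w/ρ_ice = 6.783×10^5 × 1000/910 = 7.45×10^5 km³.

≈ 7.45×10^5 km³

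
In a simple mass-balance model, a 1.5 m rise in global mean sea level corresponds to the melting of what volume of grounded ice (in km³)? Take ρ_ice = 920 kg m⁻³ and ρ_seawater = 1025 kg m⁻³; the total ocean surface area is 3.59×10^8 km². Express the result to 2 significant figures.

Required water volume = Δh × A = 1.5 m × 3.59×10^14 m² = 5.385×10^14 m³ = 5.385×10^5 km³.
Ice volume = water volume × ρ_w/ρ_ice = 5.385×10^5 × 1025/920 = 6.0×10^5 km³.

≈ 6.0×10^5 km³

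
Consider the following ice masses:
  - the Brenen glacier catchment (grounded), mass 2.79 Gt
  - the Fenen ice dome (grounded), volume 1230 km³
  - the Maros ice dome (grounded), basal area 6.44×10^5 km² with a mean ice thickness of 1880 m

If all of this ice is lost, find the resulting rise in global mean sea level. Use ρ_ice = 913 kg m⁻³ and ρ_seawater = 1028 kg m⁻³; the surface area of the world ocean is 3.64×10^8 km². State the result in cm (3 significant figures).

≈ 296 cm

Brenen: 2.79 Gt = 2.790×10^12 kg; dividing by ρ_w = 1028 kg m⁻³ gives 2.714×10^9 m³ of water.
Fenen: 1230 km³ × (913/1028) = 1092 km³ of water.
Maros: ice volume = 6.44×10^5 km² × 1880 m = 1.211×10^6 km³; 1.211×10^6 × (913/1028) = 1.075×10^6 km³ of water.
Total added water ≈ 1.076×10^15 m³ over 3.64×10^14 m² → Δh = 2.96 m = 296 cm.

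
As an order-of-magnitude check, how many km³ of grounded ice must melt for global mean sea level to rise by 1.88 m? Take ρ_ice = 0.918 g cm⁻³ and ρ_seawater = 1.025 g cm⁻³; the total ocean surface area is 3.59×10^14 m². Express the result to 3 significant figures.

Required water volume = Δh × A = 1.88 m × 3.59×10^14 m² = 6.749×10^14 m³ = 6.749×10^5 km³.
Ice volume = water volume × ρ_w/ρ_ice = 6.749×10^5 × 1025/918 = 7.54×10^5 km³.

≈ 7.54×10^5 km³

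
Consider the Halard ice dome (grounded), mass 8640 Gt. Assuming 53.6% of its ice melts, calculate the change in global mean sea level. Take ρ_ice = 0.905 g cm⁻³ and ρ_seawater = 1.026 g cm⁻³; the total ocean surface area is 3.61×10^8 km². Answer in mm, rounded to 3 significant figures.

Halard: 0.536 × 8640 Gt = 4.631×10^15 kg; dividing by ρ_w = 1.026 g cm⁻³ = 1026 kg m⁻³ gives 4.514×10^12 m³ of water.
Spread over 3.61×10^14 m² of ocean, Δh = 4.514×10^12 / 3.61×10^14 = 0.0125 m = 12.5 mm.

≈ 12.5 mm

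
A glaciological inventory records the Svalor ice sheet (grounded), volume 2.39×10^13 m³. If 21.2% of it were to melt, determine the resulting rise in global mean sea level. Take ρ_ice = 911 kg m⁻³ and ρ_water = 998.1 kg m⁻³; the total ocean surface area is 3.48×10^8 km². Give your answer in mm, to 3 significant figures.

Svalor: 0.212 × 2.39×10^13 m³ × (911/998.1) = 4.625×10^12 m³ of water.
Spread over 3.48×10^14 m² of ocean, Δh = 4.625×10^12 / 3.48×10^14 = 0.0133 m = 13.3 mm.

≈ 13.3 mm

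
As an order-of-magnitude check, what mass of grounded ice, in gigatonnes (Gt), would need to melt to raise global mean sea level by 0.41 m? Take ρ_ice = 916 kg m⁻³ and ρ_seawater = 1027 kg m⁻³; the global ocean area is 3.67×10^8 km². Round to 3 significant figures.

Required water volume = Δh × A = 0.41 m × 3.67×10^14 m² = 1.505×10^14 m³.
ρ_w = 1027 kg m⁻³, so the mass of water = 1.505×10^14 m³ × 1027 kg m⁻³ = 1.545×10^17 kg = 1.55×10^5 Gt (and the same mass of ice, by conservation).

≈ 1.55×10^5 Gt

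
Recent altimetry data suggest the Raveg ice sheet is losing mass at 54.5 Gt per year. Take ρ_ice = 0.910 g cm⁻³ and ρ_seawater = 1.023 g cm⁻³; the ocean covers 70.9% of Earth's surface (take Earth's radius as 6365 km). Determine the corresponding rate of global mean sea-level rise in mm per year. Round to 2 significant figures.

ρ_w = 1.023 g cm⁻³ = 1023 kg m⁻³. Annual water volume added = 54.5 Gt / ρ_w = 5.450×10^13 kg / 1023 kg m⁻³ = 5.327×10^10 m³.
Δh per year = 5.327×10^10 / 3.61×10^14 = 1.48×10^-4 m = 0.15 mm.

≈ 0.15 mm/yr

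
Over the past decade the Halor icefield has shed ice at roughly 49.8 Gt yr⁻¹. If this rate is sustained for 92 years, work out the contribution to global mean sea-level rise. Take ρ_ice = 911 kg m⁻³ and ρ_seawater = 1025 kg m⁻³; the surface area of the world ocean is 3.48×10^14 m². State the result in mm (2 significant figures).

≈ 13 mm

Total mass lost = 49.8 Gt/yr × 92 yr = 4582 Gt = 4.582×10^15 kg.
ρ_w = 1025 kg m⁻³, so water volume = 4.582×10^15 / 1025 = 4.470×10^12 m³.
Δh = 4.470×10^12 / 3.48×10^14 = 0.0128 m = 13 mm.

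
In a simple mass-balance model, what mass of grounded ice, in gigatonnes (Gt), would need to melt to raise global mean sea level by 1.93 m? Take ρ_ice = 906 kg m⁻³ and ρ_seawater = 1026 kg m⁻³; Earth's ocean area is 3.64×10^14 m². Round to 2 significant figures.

Required water volume = Δh × A = 1.93 m × 3.64×10^14 m² = 7.025×10^14 m³.
ρ_w = 1026 kg m⁻³, so the mass of water = 7.025×10^14 m³ × 1026 kg m⁻³ = 7.208×10^17 kg = 7.2×10^5 Gt (and the same mass of ice, by conservation).

≈ 7.2×10^5 Gt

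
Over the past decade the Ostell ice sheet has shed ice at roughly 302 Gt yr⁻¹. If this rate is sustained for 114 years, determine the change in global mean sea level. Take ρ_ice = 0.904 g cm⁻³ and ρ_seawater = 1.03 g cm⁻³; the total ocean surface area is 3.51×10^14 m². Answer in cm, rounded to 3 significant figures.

Total mass lost = 302 Gt/yr × 114 yr = 3.443×10^4 Gt = 3.443×10^16 kg.
ρ_w = 1.03 g cm⁻³ = 1030 kg m⁻³, so water volume = 3.443×10^16 / 1030 = 3.343×10^13 m³.
Δh = 3.343×10^13 / 3.51×10^14 = 0.0952 m = 9.52 cm.

≈ 9.52 cm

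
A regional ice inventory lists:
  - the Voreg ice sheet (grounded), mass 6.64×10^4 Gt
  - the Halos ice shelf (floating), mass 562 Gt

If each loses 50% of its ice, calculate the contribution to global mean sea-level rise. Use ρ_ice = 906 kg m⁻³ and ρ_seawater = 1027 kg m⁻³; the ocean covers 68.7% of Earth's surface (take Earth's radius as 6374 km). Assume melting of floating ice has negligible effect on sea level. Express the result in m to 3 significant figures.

Voreg: 0.5 × 6.64×10^4 Gt = 3.320×10^16 kg; dividing by ρ_w = 1027 kg m⁻³ gives 3.233×10^13 m³ of water.
The Halos ice shelf is floating and already displaces its own weight of water, so its melt adds essentially nothing to sea level.
Total added water ≈ 3.233×10^13 m³ over 3.51×10^14 m² → Δh = 0.0922 m.

≈ 0.0922 m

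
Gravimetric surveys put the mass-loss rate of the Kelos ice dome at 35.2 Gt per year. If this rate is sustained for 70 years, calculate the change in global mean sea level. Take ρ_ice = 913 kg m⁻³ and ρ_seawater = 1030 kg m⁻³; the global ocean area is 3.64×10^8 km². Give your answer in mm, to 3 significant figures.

≈ 6.57 mm

Total mass lost = 35.2 Gt/yr × 70 yr = 2464 Gt = 2.464×10^15 kg.
ρ_w = 1030 kg m⁻³, so water volume = 2.464×10^15 / 1030 = 2.392×10^12 m³.
Δh = 2.392×10^12 / 3.64×10^14 = 6.57×10^-3 m = 6.57 mm.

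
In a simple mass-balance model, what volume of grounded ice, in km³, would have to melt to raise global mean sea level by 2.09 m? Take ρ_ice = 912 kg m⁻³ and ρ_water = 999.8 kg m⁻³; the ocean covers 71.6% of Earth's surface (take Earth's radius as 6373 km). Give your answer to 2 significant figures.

≈ 8.4×10^5 km³

Required water volume = Δh × A = 2.09 m × 3.65×10^14 m² = 7.638×10^14 m³ = 7.638×10^5 km³.
Ice volume = water volume × ρ_w/ρ_ice = 7.638×10^5 × 999.8/912 = 8.4×10^5 km³.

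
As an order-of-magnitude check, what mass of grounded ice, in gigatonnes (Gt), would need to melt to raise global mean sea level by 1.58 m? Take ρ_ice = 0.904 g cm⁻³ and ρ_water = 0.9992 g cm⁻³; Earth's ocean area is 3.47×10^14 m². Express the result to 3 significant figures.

Required water volume = Δh × A = 1.58 m × 3.47×10^14 m² = 5.483×10^14 m³.
ρ_w = 0.9992 g cm⁻³ = 999.2 kg m⁻³, so the mass of water = 5.483×10^14 m³ × 999.2 kg m⁻³ = 5.478×10^17 kg = 5.48×10^5 Gt (and the same mass of ice, by conservation).

≈ 5.48×10^5 Gt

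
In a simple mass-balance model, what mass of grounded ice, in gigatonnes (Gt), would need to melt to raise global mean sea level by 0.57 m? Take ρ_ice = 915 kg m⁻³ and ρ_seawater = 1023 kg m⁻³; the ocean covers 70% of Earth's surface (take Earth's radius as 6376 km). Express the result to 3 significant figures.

Required water volume = Δh × A = 0.57 m × 3.58×10^14 m² = 2.038×10^14 m³.
ρ_w = 1023 kg m⁻³, so the mass of water = 2.038×10^14 m³ × 1023 kg m⁻³ = 2.085×10^17 kg = 2.09×10^5 Gt (and the same mass of ice, by conservation).

≈ 2.09×10^5 Gt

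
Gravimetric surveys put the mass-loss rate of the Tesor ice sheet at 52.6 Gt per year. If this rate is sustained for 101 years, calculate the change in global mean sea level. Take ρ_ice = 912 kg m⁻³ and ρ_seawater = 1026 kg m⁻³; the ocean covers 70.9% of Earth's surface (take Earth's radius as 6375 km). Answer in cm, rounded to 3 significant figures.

≈ 1.43 cm

Total mass lost = 52.6 Gt/yr × 101 yr = 5313 Gt = 5.313×10^15 kg.
ρ_w = 1026 kg m⁻³, so water volume = 5.313×10^15 / 1026 = 5.178×10^12 m³.
Δh = 5.178×10^12 / 3.62×10^14 = 0.0143 m = 1.43 cm.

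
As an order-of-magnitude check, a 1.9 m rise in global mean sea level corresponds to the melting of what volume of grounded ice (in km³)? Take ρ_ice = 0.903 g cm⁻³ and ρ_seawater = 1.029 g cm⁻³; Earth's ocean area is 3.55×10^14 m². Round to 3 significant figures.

≈ 7.69×10^5 km³

Required water volume = Δh × A = 1.9 m × 3.55×10^14 m² = 6.745×10^14 m³ = 6.745×10^5 km³.
Ice volume = water volume × ρ_w/ρ_ice = 6.745×10^5 × 1029/903 = 7.69×10^5 km³.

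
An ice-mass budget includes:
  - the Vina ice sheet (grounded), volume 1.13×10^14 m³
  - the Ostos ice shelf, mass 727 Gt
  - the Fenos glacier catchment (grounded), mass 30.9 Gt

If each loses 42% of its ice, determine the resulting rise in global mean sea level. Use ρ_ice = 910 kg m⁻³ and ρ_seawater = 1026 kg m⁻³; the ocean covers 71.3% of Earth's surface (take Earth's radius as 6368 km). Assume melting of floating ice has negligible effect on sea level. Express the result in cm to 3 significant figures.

Vina: 0.42 × 1.13×10^14 m³ × (910/1026) = 4.209×10^13 m³ of water.
The Ostos ice shelf is floating and already displaces its own weight of water, so its melt adds essentially nothing to sea level.
Fenos: 0.42 × 30.9 Gt = 1.298×10^13 kg; dividing by ρ_w = 1026 kg m⁻³ gives 1.265×10^10 m³ of water.
Total added water ≈ 4.211×10^13 m³ over 3.63×10^14 m² → Δh = 0.116 m = 11.6 cm.

≈ 11.6 cm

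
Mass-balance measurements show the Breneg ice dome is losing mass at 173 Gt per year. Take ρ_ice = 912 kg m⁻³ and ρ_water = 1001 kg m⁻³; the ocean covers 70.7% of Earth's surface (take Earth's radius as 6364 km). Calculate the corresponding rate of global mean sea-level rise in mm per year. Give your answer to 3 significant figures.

ρ_w = 1001 kg m⁻³. Annual water volume added = 173 Gt / ρ_w = 1.730×10^14 kg / 1001 kg m⁻³ = 1.728×10^11 m³.
Δh per year = 1.728×10^11 / 3.60×10^14 = 4.80×10^-4 m = 0.480 mm.

≈ 0.480 mm/yr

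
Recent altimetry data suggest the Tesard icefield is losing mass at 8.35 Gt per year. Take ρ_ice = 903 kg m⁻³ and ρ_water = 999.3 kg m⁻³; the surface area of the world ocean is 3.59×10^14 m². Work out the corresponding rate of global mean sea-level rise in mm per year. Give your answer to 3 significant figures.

ρ_w = 999.3 kg m⁻³. Annual water volume added = 8.35 Gt / ρ_w = 8.350×10^12 kg / 999.3 kg m⁻³ = 8.356×10^9 m³.
Δh per year = 8.356×10^9 / 3.59×10^14 = 2.33×10^-5 m = 0.0233 mm.

≈ 0.0233 mm/yr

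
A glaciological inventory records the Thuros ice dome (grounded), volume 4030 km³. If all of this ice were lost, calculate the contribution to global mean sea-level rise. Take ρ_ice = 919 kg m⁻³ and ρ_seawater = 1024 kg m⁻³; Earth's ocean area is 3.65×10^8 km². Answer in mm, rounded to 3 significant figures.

Thuros: 4030 km³ × (919/1024) = 3617 km³ of water.
Spread over 3.65×10^14 m² of ocean, Δh = 3.617×10^12 / 3.65×10^14 = 9.91×10^-3 m = 9.91 mm.

≈ 9.91 mm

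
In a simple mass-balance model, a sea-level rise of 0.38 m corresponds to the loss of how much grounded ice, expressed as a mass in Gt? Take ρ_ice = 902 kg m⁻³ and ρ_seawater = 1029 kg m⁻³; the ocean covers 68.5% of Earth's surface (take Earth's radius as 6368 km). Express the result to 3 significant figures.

≈ 1.36×10^5 Gt

Required water volume = Δh × A = 0.38 m × 3.49×10^14 m² = 1.326×10^14 m³.
ρ_w = 1029 kg m⁻³, so the mass of water = 1.326×10^14 m³ × 1029 kg m⁻³ = 1.365×10^17 kg = 1.36×10^5 Gt (and the same mass of ice, by conservation).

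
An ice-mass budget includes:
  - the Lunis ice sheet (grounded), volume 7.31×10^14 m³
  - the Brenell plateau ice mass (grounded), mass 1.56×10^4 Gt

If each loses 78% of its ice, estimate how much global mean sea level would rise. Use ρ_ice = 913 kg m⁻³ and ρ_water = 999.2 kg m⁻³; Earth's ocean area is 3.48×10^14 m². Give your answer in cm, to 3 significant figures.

≈ 153 cm

Lunis: 0.78 × 7.31×10^14 m³ × (913/999.2) = 5.210×10^14 m³ of water.
Brenell: 0.78 × 1.56×10^4 Gt = 1.217×10^16 kg; dividing by ρ_w = 999.2 kg m⁻³ gives 1.218×10^13 m³ of water.
Total added water ≈ 5.332×10^14 m³ over 3.48×10^14 m² → Δh = 1.53 m = 153 cm.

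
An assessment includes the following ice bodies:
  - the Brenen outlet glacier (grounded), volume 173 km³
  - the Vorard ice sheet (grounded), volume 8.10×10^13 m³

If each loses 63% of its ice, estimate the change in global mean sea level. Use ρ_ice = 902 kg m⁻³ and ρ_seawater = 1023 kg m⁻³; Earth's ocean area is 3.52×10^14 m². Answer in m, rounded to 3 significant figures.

≈ 0.128 m

Brenen: 0.63 × 173 km³ × (902/1023) = 96.10 km³ of water.
Vorard: 0.63 × 8.10×10^13 m³ × (902/1023) = 4.499×10^13 m³ of water.
Total added water ≈ 4.509×10^13 m³ over 3.52×10^14 m² → Δh = 0.128 m.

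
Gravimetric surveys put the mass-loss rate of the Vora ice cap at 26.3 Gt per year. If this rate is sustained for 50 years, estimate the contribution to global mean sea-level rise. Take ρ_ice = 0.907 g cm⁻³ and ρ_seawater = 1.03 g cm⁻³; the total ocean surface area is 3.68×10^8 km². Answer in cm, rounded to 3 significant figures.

≈ 0.347 cm

Total mass lost = 26.3 Gt/yr × 50 yr = 1315 Gt = 1.315×10^15 kg.
ρ_w = 1.03 g cm⁻³ = 1030 kg m⁻³, so water volume = 1.315×10^15 / 1030 = 1.277×10^12 m³.
Δh = 1.277×10^12 / 3.68×10^14 = 3.47×10^-3 m = 0.347 cm.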